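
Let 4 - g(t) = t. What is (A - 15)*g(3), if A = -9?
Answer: -24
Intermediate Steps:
g(t) = 4 - t
(A - 15)*g(3) = (-9 - 15)*(4 - 1*3) = -24*(4 - 3) = -24*1 = -24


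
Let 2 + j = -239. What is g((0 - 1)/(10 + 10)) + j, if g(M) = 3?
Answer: -238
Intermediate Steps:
j = -241 (j = -2 - 239 = -241)
g((0 - 1)/(10 + 10)) + j = 3 - 241 = -238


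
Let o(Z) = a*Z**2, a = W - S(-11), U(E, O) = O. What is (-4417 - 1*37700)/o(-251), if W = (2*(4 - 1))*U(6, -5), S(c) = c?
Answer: 42117/1197019 ≈ 0.035185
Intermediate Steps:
W = -30 (W = (2*(4 - 1))*(-5) = (2*3)*(-5) = 6*(-5) = -30)
a = -19 (a = -30 - 1*(-11) = -30 + 11 = -19)
o(Z) = -19*Z**2
(-4417 - 1*37700)/o(-251) = (-4417 - 1*37700)/((-19*(-251)**2)) = (-4417 - 37700)/((-19*63001)) = -42117/(-1197019) = -42117*(-1/1197019) = 42117/1197019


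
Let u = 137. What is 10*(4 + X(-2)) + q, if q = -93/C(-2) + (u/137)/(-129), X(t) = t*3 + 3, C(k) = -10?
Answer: 24887/1290 ≈ 19.292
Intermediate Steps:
X(t) = 3 + 3*t (X(t) = 3*t + 3 = 3 + 3*t)
q = 11987/1290 (q = -93/(-10) + (137/137)/(-129) = -93*(-1/10) + (137*(1/137))*(-1/129) = 93/10 + 1*(-1/129) = 93/10 - 1/129 = 11987/1290 ≈ 9.2923)
10*(4 + X(-2)) + q = 10*(4 + (3 + 3*(-2))) + 11987/1290 = 10*(4 + (3 - 6)) + 11987/1290 = 10*(4 - 3) + 11987/1290 = 10*1 + 11987/1290 = 10 + 11987/1290 = 24887/1290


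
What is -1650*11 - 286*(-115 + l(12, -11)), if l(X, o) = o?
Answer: 17886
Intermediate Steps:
-1650*11 - 286*(-115 + l(12, -11)) = -1650*11 - 286*(-115 - 11) = -18150 - 286*(-126) = -18150 - 1*(-36036) = -18150 + 36036 = 17886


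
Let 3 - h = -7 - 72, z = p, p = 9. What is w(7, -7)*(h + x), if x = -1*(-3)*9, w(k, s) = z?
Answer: 981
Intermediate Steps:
z = 9
w(k, s) = 9
x = 27 (x = 3*9 = 27)
h = 82 (h = 3 - (-7 - 72) = 3 - 1*(-79) = 3 + 79 = 82)
w(7, -7)*(h + x) = 9*(82 + 27) = 9*109 = 981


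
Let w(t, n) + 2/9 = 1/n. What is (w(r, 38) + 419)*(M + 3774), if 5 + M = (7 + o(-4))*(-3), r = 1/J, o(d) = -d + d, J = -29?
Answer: 268414894/171 ≈ 1.5697e+6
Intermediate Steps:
o(d) = 0
r = -1/29 (r = 1/(-29) = -1/29 ≈ -0.034483)
w(t, n) = -2/9 + 1/n
M = -26 (M = -5 + (7 + 0)*(-3) = -5 + 7*(-3) = -5 - 21 = -26)
(w(r, 38) + 419)*(M + 3774) = ((-2/9 + 1/38) + 419)*(-26 + 3774) = ((-2/9 + 1/38) + 419)*3748 = (-67/342 + 419)*3748 = (143231/342)*3748 = 268414894/171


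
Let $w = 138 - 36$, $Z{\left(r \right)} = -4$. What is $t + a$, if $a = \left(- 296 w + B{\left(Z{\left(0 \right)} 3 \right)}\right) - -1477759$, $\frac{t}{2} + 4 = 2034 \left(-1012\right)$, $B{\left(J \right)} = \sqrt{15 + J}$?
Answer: $-2669257 + \sqrt{3} \approx -2.6693 \cdot 10^{6}$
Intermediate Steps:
$w = 102$
$t = -4116824$ ($t = -8 + 2 \cdot 2034 \left(-1012\right) = -8 + 2 \left(-2058408\right) = -8 - 4116816 = -4116824$)
$a = 1447567 + \sqrt{3}$ ($a = \left(\left(-296\right) 102 + \sqrt{15 - 12}\right) - -1477759 = \left(-30192 + \sqrt{15 - 12}\right) + 1477759 = \left(-30192 + \sqrt{3}\right) + 1477759 = 1447567 + \sqrt{3} \approx 1.4476 \cdot 10^{6}$)
$t + a = -4116824 + \left(1447567 + \sqrt{3}\right) = -2669257 + \sqrt{3}$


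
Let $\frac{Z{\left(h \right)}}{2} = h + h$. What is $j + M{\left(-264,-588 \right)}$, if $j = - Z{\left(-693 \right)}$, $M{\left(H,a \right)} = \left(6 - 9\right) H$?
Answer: $3564$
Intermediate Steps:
$Z{\left(h \right)} = 4 h$ ($Z{\left(h \right)} = 2 \left(h + h\right) = 2 \cdot 2 h = 4 h$)
$M{\left(H,a \right)} = - 3 H$
$j = 2772$ ($j = - 4 \left(-693\right) = \left(-1\right) \left(-2772\right) = 2772$)
$j + M{\left(-264,-588 \right)} = 2772 - -792 = 2772 + 792 = 3564$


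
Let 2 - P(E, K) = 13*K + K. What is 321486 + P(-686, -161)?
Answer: 323742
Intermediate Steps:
P(E, K) = 2 - 14*K (P(E, K) = 2 - (13*K + K) = 2 - 14*K)
321486 + P(-686, -161) = 321486 + (2 - 14*(-161)) = 321486 + (2 + 2254) = 321486 + 2256 = 323742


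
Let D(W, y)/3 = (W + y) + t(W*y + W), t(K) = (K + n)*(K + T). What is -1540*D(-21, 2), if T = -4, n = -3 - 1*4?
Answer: -21580020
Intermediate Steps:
n = -7 (n = -3 - 4 = -7)
t(K) = (-7 + K)*(-4 + K) (t(K) = (K - 7)*(K - 4) = (-7 + K)*(-4 + K))
D(W, y) = 84 - 30*W + 3*y + 3*(W + W*y)**2 - 33*W*y (D(W, y) = 3*((W + y) + (28 + (W*y + W)**2 - 11*(W*y + W))) = 3*((W + y) + (28 + (W + W*y)**2 - 11*(W + W*y))) = 3*((W + y) + (28 + (W + W*y)**2 + (-11*W - 11*W*y))) = 3*((W + y) + (28 + (W + W*y)**2 - 11*W - 11*W*y)) = 3*(28 + y + (W + W*y)**2 - 10*W - 11*W*y) = 84 - 30*W + 3*y + 3*(W + W*y)**2 - 33*W*y)
-1540*D(-21, 2) = -1540*(84 + 3*(-21) + 3*2 - 33*(-21)*(1 + 2) + 3*(-21)**2*(1 + 2)**2) = -1540*(84 - 63 + 6 - 33*(-21)*3 + 3*441*3**2) = -1540*(84 - 63 + 6 + 2079 + 3*441*9) = -1540*(84 - 63 + 6 + 2079 + 11907) = -1540*14013 = -21580020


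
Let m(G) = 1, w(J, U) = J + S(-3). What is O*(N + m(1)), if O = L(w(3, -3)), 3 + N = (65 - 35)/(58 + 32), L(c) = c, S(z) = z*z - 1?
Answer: -55/3 ≈ -18.333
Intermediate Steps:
S(z) = -1 + z² (S(z) = z² - 1 = -1 + z²)
w(J, U) = 8 + J (w(J, U) = J + (-1 + (-3)²) = J + (-1 + 9) = J + 8 = 8 + J)
N = -8/3 (N = -3 + (65 - 35)/(58 + 32) = -3 + 30/90 = -3 + 30*(1/90) = -3 + ⅓ = -8/3 ≈ -2.6667)
O = 11 (O = 8 + 3 = 11)
O*(N + m(1)) = 11*(-8/3 + 1) = 11*(-5/3) = -55/3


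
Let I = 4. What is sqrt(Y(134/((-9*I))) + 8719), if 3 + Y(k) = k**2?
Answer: sqrt(2828473)/18 ≈ 93.434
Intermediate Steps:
Y(k) = -3 + k**2
sqrt(Y(134/((-9*I))) + 8719) = sqrt((-3 + (134/((-9*4)))**2) + 8719) = sqrt((-3 + (134/(-36))**2) + 8719) = sqrt((-3 + (134*(-1/36))**2) + 8719) = sqrt((-3 + (-67/18)**2) + 8719) = sqrt((-3 + 4489/324) + 8719) = sqrt(3517/324 + 8719) = sqrt(2828473/324) = sqrt(2828473)/18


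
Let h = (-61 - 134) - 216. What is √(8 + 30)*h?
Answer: -411*√38 ≈ -2533.6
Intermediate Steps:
h = -411 (h = -195 - 216 = -411)
√(8 + 30)*h = √(8 + 30)*(-411) = √38*(-411) = -411*√38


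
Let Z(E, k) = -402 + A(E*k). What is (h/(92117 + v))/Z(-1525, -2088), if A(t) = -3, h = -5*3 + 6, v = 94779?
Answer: 1/8410320 ≈ 1.1890e-7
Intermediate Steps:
h = -9 (h = -15 + 6 = -9)
Z(E, k) = -405 (Z(E, k) = -402 - 3 = -405)
(h/(92117 + v))/Z(-1525, -2088) = (-9/(92117 + 94779))/(-405) = (-9/186896)*(-1/405) = ((1/186896)*(-9))*(-1/405) = -9/186896*(-1/405) = 1/8410320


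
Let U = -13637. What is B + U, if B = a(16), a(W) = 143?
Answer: -13494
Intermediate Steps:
B = 143
B + U = 143 - 13637 = -13494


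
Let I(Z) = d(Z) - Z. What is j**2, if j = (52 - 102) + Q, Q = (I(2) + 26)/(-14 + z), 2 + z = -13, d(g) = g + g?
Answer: 2184484/841 ≈ 2597.5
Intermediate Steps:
d(g) = 2*g
z = -15 (z = -2 - 13 = -15)
I(Z) = Z (I(Z) = 2*Z - Z = Z)
Q = -28/29 (Q = (2 + 26)/(-14 - 15) = 28/(-29) = 28*(-1/29) = -28/29 ≈ -0.96552)
j = -1478/29 (j = (52 - 102) - 28/29 = -50 - 28/29 = -1478/29 ≈ -50.966)
j**2 = (-1478/29)**2 = 2184484/841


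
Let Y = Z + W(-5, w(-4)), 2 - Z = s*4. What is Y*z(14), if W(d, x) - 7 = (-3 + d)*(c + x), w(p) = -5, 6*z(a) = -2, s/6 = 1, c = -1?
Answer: -11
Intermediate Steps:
s = 6 (s = 6*1 = 6)
z(a) = -1/3 (z(a) = (1/6)*(-2) = -1/3)
Z = -22 (Z = 2 - 6*4 = 2 - 1*24 = 2 - 24 = -22)
W(d, x) = 7 + (-1 + x)*(-3 + d) (W(d, x) = 7 + (-3 + d)*(-1 + x) = 7 + (-1 + x)*(-3 + d))
Y = 33 (Y = -22 + (10 - 1*(-5) - 3*(-5) - 5*(-5)) = -22 + (10 + 5 + 15 + 25) = -22 + 55 = 33)
Y*z(14) = 33*(-1/3) = -11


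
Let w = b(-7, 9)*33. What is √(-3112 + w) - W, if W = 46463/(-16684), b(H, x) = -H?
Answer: 479/172 + I*√2881 ≈ 2.7849 + 53.675*I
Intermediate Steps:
w = 231 (w = -1*(-7)*33 = 7*33 = 231)
W = -479/172 (W = 46463*(-1/16684) = -479/172 ≈ -2.7849)
√(-3112 + w) - W = √(-3112 + 231) - 1*(-479/172) = √(-2881) + 479/172 = I*√2881 + 479/172 = 479/172 + I*√2881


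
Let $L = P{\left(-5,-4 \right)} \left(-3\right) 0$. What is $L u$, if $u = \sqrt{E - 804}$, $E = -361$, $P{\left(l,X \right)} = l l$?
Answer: $0$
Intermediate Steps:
$P{\left(l,X \right)} = l^{2}$
$u = i \sqrt{1165}$ ($u = \sqrt{-361 - 804} = \sqrt{-1165} = i \sqrt{1165} \approx 34.132 i$)
$L = 0$ ($L = \left(-5\right)^{2} \left(-3\right) 0 = 25 \left(-3\right) 0 = \left(-75\right) 0 = 0$)
$L u = 0 i \sqrt{1165} = 0$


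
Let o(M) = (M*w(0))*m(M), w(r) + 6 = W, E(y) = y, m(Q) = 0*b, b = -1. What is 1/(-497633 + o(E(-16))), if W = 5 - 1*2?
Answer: -1/497633 ≈ -2.0095e-6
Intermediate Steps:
m(Q) = 0 (m(Q) = 0*(-1) = 0)
W = 3 (W = 5 - 2 = 3)
w(r) = -3 (w(r) = -6 + 3 = -3)
o(M) = 0 (o(M) = (M*(-3))*0 = -3*M*0 = 0)
1/(-497633 + o(E(-16))) = 1/(-497633 + 0) = 1/(-497633) = -1/497633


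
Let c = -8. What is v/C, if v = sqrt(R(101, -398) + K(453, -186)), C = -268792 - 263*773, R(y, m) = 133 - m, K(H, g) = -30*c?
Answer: -sqrt(771)/472091 ≈ -5.8817e-5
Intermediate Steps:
K(H, g) = 240 (K(H, g) = -30*(-8) = 240)
C = -472091 (C = -268792 - 1*203299 = -268792 - 203299 = -472091)
v = sqrt(771) (v = sqrt((133 - 1*(-398)) + 240) = sqrt((133 + 398) + 240) = sqrt(531 + 240) = sqrt(771) ≈ 27.767)
v/C = sqrt(771)/(-472091) = sqrt(771)*(-1/472091) = -sqrt(771)/472091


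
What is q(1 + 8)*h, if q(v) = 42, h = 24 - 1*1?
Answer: 966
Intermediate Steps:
h = 23 (h = 24 - 1 = 23)
q(1 + 8)*h = 42*23 = 966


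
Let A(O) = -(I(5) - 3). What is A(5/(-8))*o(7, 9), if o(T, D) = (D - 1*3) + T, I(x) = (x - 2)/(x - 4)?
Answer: 0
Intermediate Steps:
I(x) = (-2 + x)/(-4 + x)
o(T, D) = -3 + D + T (o(T, D) = (D - 3) + T = (-3 + D) + T = -3 + D + T)
A(O) = 0 (A(O) = -((-2 + 5)/(-4 + 5) - 3) = -(3/1 - 3) = -(1*3 - 3) = -(3 - 3) = -1*0 = 0)
A(5/(-8))*o(7, 9) = 0*(-3 + 9 + 7) = 0*13 = 0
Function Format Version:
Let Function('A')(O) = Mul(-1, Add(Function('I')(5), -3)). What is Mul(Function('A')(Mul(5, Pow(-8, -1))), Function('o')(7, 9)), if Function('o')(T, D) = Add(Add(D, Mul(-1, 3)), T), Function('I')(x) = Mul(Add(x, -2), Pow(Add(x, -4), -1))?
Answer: 0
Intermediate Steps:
Function('I')(x) = Mul(Pow(Add(-4, x), -1), Add(-2, x)) (Function('I')(x) = Mul(Add(-2, x), Pow(Add(-4, x), -1)) = Mul(Pow(Add(-4, x), -1), Add(-2, x)))
Function('o')(T, D) = Add(-3, D, T) (Function('o')(T, D) = Add(Add(D, -3), T) = Add(Add(-3, D), T) = Add(-3, D, T))
Function('A')(O) = 0 (Function('A')(O) = Mul(-1, Add(Mul(Pow(Add(-4, 5), -1), Add(-2, 5)), -3)) = Mul(-1, Add(Mul(Pow(1, -1), 3), -3)) = Mul(-1, Add(Mul(1, 3), -3)) = Mul(-1, Add(3, -3)) = Mul(-1, 0) = 0)
Mul(Function('A')(Mul(5, Pow(-8, -1))), Function('o')(7, 9)) = Mul(0, Add(-3, 9, 7)) = Mul(0, 13) = 0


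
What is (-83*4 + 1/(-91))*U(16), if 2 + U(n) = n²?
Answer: -7674102/91 ≈ -84331.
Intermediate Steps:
U(n) = -2 + n²
(-83*4 + 1/(-91))*U(16) = (-83*4 + 1/(-91))*(-2 + 16²) = (-332 - 1/91)*(-2 + 256) = -30213/91*254 = -7674102/91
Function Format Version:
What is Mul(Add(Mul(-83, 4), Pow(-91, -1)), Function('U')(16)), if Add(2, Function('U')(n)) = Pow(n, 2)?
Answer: Rational(-7674102, 91) ≈ -84331.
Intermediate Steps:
Function('U')(n) = Add(-2, Pow(n, 2))
Mul(Add(Mul(-83, 4), Pow(-91, -1)), Function('U')(16)) = Mul(Add(Mul(-83, 4), Pow(-91, -1)), Add(-2, Pow(16, 2))) = Mul(Add(-332, Rational(-1, 91)), Add(-2, 256)) = Mul(Rational(-30213, 91), 254) = Rational(-7674102, 91)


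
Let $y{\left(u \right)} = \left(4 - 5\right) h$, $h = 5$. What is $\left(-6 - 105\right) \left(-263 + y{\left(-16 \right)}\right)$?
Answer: $29748$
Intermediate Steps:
$y{\left(u \right)} = -5$ ($y{\left(u \right)} = \left(4 - 5\right) 5 = \left(-1\right) 5 = -5$)
$\left(-6 - 105\right) \left(-263 + y{\left(-16 \right)}\right) = \left(-6 - 105\right) \left(-263 - 5\right) = \left(-111\right) \left(-268\right) = 29748$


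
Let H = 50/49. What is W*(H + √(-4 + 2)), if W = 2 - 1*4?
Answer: -100/49 - 2*I*√2 ≈ -2.0408 - 2.8284*I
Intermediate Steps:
W = -2 (W = 2 - 4 = -2)
H = 50/49 (H = 50*(1/49) = 50/49 ≈ 1.0204)
W*(H + √(-4 + 2)) = -2*(50/49 + √(-4 + 2)) = -2*(50/49 + √(-2)) = -2*(50/49 + I*√2) = -100/49 - 2*I*√2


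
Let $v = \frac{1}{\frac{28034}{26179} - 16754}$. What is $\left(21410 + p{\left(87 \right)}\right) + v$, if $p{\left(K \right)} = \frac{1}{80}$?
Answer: $\frac{187797895002553}{8771498640} \approx 21410.0$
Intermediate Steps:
$p{\left(K \right)} = \frac{1}{80}$
$v = - \frac{26179}{438574932}$ ($v = \frac{1}{28034 \cdot \frac{1}{26179} - 16754} = \frac{1}{\frac{28034}{26179} - 16754} = \frac{1}{- \frac{438574932}{26179}} = - \frac{26179}{438574932} \approx -5.9691 \cdot 10^{-5}$)
$\left(21410 + p{\left(87 \right)}\right) + v = \left(21410 + \frac{1}{80}\right) - \frac{26179}{438574932} = \frac{1712801}{80} - \frac{26179}{438574932} = \frac{187797895002553}{8771498640}$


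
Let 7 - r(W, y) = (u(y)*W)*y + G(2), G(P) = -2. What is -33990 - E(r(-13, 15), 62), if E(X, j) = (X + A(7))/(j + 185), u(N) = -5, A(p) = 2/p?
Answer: -4520150/133 ≈ -33986.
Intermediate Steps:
r(W, y) = 9 + 5*W*y (r(W, y) = 7 - ((-5*W)*y - 2) = 7 - (-5*W*y - 2) = 7 - (-2 - 5*W*y) = 7 + (2 + 5*W*y) = 9 + 5*W*y)
E(X, j) = (2/7 + X)/(185 + j) (E(X, j) = (X + 2/7)/(j + 185) = (X + 2*(⅐))/(185 + j) = (X + 2/7)/(185 + j) = (2/7 + X)/(185 + j))
-33990 - E(r(-13, 15), 62) = -33990 - (2/7 + (9 + 5*(-13)*15))/(185 + 62) = -33990 - (2/7 + (9 - 975))/247 = -33990 - (2/7 - 966)/247 = -33990 - (-6760)/(247*7) = -33990 - 1*(-520/133) = -33990 + 520/133 = -4520150/133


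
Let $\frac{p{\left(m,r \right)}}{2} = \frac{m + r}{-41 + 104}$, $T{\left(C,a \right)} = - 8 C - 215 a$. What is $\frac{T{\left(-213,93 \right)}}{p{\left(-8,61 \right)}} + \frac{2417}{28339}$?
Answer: $- \frac{32655708685}{3003934} \approx -10871.0$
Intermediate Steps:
$T{\left(C,a \right)} = - 215 a - 8 C$
$p{\left(m,r \right)} = \frac{2 m}{63} + \frac{2 r}{63}$ ($p{\left(m,r \right)} = 2 \frac{m + r}{-41 + 104} = 2 \frac{m + r}{63} = 2 \left(m + r\right) \frac{1}{63} = 2 \left(\frac{m}{63} + \frac{r}{63}\right) = \frac{2 m}{63} + \frac{2 r}{63}$)
$\frac{T{\left(-213,93 \right)}}{p{\left(-8,61 \right)}} + \frac{2417}{28339} = \frac{\left(-215\right) 93 - -1704}{\frac{2}{63} \left(-8\right) + \frac{2}{63} \cdot 61} + \frac{2417}{28339} = \frac{-19995 + 1704}{- \frac{16}{63} + \frac{122}{63}} + 2417 \cdot \frac{1}{28339} = - \frac{18291}{\frac{106}{63}} + \frac{2417}{28339} = \left(-18291\right) \frac{63}{106} + \frac{2417}{28339} = - \frac{1152333}{106} + \frac{2417}{28339} = - \frac{32655708685}{3003934}$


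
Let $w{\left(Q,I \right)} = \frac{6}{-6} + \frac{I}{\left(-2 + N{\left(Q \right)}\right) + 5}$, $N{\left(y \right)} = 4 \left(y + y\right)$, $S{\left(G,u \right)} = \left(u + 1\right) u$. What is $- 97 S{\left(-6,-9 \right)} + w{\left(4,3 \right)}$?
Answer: $- \frac{244472}{35} \approx -6984.9$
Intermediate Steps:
$S{\left(G,u \right)} = u \left(1 + u\right)$ ($S{\left(G,u \right)} = \left(1 + u\right) u = u \left(1 + u\right)$)
$N{\left(y \right)} = 8 y$ ($N{\left(y \right)} = 4 \cdot 2 y = 8 y$)
$w{\left(Q,I \right)} = -1 + \frac{I}{3 + 8 Q}$ ($w{\left(Q,I \right)} = \frac{6}{-6} + \frac{I}{\left(-2 + 8 Q\right) + 5} = 6 \left(- \frac{1}{6}\right) + \frac{I}{3 + 8 Q} = -1 + \frac{I}{3 + 8 Q}$)
$- 97 S{\left(-6,-9 \right)} + w{\left(4,3 \right)} = - 97 \left(- 9 \left(1 - 9\right)\right) + \frac{-3 + 3 - 32}{3 + 8 \cdot 4} = - 97 \left(\left(-9\right) \left(-8\right)\right) + \frac{-3 + 3 - 32}{3 + 32} = \left(-97\right) 72 + \frac{1}{35} \left(-32\right) = -6984 + \frac{1}{35} \left(-32\right) = -6984 - \frac{32}{35} = - \frac{244472}{35}$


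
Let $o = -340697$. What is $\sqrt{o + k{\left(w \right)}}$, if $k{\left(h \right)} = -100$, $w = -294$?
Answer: $i \sqrt{340797} \approx 583.78 i$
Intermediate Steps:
$\sqrt{o + k{\left(w \right)}} = \sqrt{-340697 - 100} = \sqrt{-340797} = i \sqrt{340797}$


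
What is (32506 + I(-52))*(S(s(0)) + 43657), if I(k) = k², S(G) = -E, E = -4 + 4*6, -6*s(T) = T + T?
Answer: 1536458770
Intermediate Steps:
s(T) = -T/3 (s(T) = -(T + T)/6 = -T/3)
E = 20 (E = -4 + 24 = 20)
S(G) = -20 (S(G) = -1*20 = -20)
(32506 + I(-52))*(S(s(0)) + 43657) = (32506 + (-52)²)*(-20 + 43657) = (32506 + 2704)*43637 = 35210*43637 = 1536458770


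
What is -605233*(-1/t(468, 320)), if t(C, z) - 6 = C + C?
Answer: 605233/942 ≈ 642.50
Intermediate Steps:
t(C, z) = 6 + 2*C (t(C, z) = 6 + (C + C) = 6 + 2*C)
-605233*(-1/t(468, 320)) = -605233*(-1/(6 + 2*468)) = -605233*(-1/(6 + 936)) = -605233/((-1*942)) = -605233/(-942) = -605233*(-1/942) = 605233/942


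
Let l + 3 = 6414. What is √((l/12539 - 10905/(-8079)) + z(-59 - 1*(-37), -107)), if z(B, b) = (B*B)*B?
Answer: 12*I*√84300111371956889/33767527 ≈ 103.18*I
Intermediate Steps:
l = 6411 (l = -3 + 6414 = 6411)
z(B, b) = B³ (z(B, b) = B²*B = B³)
√((l/12539 - 10905/(-8079)) + z(-59 - 1*(-37), -107)) = √((6411/12539 - 10905/(-8079)) + (-59 - 1*(-37))³) = √((6411*(1/12539) - 10905*(-1/8079)) + (-59 + 37)³) = √((6411/12539 + 3635/2693) + (-22)³) = √(62844088/33767527 - 10648) = √(-359493783408/33767527) = 12*I*√84300111371956889/33767527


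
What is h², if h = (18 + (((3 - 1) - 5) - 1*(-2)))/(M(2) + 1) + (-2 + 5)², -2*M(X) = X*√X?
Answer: 642 + 272*√2 ≈ 1026.7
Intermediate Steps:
M(X) = -X^(3/2)/2 (M(X) = -X*√X/2 = -X^(3/2)/2)
h = 9 + 17/(1 - √2) (h = (18 + (((3 - 1) - 5) - 1*(-2)))/(-√2 + 1) + (-2 + 5)² = (18 + ((2 - 5) + 2))/(-√2 + 1) + 3² = (18 + (-3 + 2))/(-√2 + 1) + 9 = (18 - 1)/(1 - √2) + 9 = 17/(1 - √2) + 9 = 9 + 17/(1 - √2) ≈ -32.042)
h² = (-8 - 17*√2)²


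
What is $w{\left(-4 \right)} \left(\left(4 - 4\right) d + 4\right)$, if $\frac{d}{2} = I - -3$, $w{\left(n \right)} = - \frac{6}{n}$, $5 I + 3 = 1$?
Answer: $6$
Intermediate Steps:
$I = - \frac{2}{5}$ ($I = - \frac{3}{5} + \frac{1}{5} \cdot 1 = - \frac{3}{5} + \frac{1}{5} = - \frac{2}{5} \approx -0.4$)
$d = \frac{26}{5}$ ($d = 2 \left(- \frac{2}{5} - -3\right) = 2 \left(- \frac{2}{5} + 3\right) = 2 \cdot \frac{13}{5} = \frac{26}{5} \approx 5.2$)
$w{\left(-4 \right)} \left(\left(4 - 4\right) d + 4\right) = - \frac{6}{-4} \left(\left(4 - 4\right) \frac{26}{5} + 4\right) = \left(-6\right) \left(- \frac{1}{4}\right) \left(0 \cdot \frac{26}{5} + 4\right) = \frac{3 \left(0 + 4\right)}{2} = \frac{3}{2} \cdot 4 = 6$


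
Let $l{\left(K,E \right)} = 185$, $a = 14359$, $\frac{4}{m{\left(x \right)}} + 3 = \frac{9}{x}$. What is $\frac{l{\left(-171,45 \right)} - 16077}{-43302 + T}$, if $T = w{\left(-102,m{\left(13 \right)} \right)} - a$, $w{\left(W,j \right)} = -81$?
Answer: $\frac{7946}{28871} \approx 0.27522$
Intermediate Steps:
$m{\left(x \right)} = \frac{4}{-3 + \frac{9}{x}}$
$T = -14440$ ($T = -81 - 14359 = -14440$)
$\frac{l{\left(-171,45 \right)} - 16077}{-43302 + T} = \frac{185 - 16077}{-43302 - 14440} = - \frac{15892}{-57742} = \left(-15892\right) \left(- \frac{1}{57742}\right) = \frac{7946}{28871}$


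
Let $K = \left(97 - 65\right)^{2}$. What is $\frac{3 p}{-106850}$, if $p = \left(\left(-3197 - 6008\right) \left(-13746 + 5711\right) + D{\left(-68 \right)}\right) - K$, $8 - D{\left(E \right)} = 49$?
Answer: $- \frac{22188333}{10685} \approx -2076.6$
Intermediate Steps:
$K = 1024$ ($K = 32^{2} = 1024$)
$D{\left(E \right)} = -41$ ($D{\left(E \right)} = 8 - 49 = -41$)
$p = 73961110$ ($p = \left(\left(-3197 - 6008\right) \left(-13746 + 5711\right) - 41\right) - 1024 = \left(\left(-9205\right) \left(-8035\right) - 41\right) - 1024 = \left(73962175 - 41\right) - 1024 = 73962134 - 1024 = 73961110$)
$\frac{3 p}{-106850} = \frac{3 \cdot 73961110}{-106850} = 221883330 \left(- \frac{1}{106850}\right) = - \frac{22188333}{10685}$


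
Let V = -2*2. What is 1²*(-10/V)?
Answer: 5/2 ≈ 2.5000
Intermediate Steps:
V = -4
1²*(-10/V) = 1²*(-10/(-4)) = 1*(-10*(-¼)) = 1*(5/2) = 5/2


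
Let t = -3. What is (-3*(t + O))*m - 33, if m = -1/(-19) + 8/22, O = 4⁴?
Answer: -6630/19 ≈ -348.95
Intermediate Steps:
O = 256
m = 87/209 (m = -1*(-1/19) + 8*(1/22) = 1/19 + 4/11 = 87/209 ≈ 0.41627)
(-3*(t + O))*m - 33 = -3*(-3 + 256)*(87/209) - 33 = -3*253*(87/209) - 33 = -759*87/209 - 33 = -6003/19 - 33 = -6630/19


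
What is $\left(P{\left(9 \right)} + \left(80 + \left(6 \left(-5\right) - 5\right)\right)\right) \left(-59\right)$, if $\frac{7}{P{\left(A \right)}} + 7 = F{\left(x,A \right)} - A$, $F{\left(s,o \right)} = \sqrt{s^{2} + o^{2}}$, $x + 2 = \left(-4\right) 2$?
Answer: $- \frac{192517}{75} + \frac{413 \sqrt{181}}{75} \approx -2492.8$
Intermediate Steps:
$x = -10$ ($x = -2 - 8 = -10$)
$F{\left(s,o \right)} = \sqrt{o^{2} + s^{2}}$
$P{\left(A \right)} = \frac{7}{-7 + \sqrt{100 + A^{2}} - A}$ ($P{\left(A \right)} = \frac{7}{-7 - \left(A - \sqrt{A^{2} + \left(-10\right)^{2}}\right)} = \frac{7}{-7 - \left(A - \sqrt{A^{2} + 100}\right)} = \frac{7}{-7 - \left(A - \sqrt{100 + A^{2}}\right)} = \frac{7}{-7 + \sqrt{100 + A^{2}} - A}$)
$\left(P{\left(9 \right)} + \left(80 + \left(6 \left(-5\right) - 5\right)\right)\right) \left(-59\right) = \left(- \frac{7}{7 + 9 - \sqrt{100 + 9^{2}}} + \left(80 + \left(6 \left(-5\right) - 5\right)\right)\right) \left(-59\right) = \left(- \frac{7}{7 + 9 - \sqrt{100 + 81}} + \left(80 - 35\right)\right) \left(-59\right) = \left(- \frac{7}{7 + 9 - \sqrt{181}} + \left(80 - 35\right)\right) \left(-59\right) = \left(- \frac{7}{16 - \sqrt{181}} + 45\right) \left(-59\right) = \left(45 - \frac{7}{16 - \sqrt{181}}\right) \left(-59\right) = -2655 + \frac{413}{16 - \sqrt{181}}$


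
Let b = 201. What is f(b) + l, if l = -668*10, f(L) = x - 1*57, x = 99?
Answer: -6638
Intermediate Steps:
f(L) = 42 (f(L) = 99 - 1*57 = 99 - 57 = 42)
l = -6680
f(b) + l = 42 - 6680 = -6638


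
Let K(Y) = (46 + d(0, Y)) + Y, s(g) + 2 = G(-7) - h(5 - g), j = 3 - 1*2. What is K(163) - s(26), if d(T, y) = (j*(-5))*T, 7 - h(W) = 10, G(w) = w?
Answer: 215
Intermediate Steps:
h(W) = -3 (h(W) = 7 - 1*10 = 7 - 10 = -3)
j = 1 (j = 3 - 2 = 1)
s(g) = -6 (s(g) = -2 + (-7 - 1*(-3)) = -2 + (-7 + 3) = -2 - 4 = -6)
d(T, y) = -5*T (d(T, y) = (1*(-5))*T = -5*T)
K(Y) = 46 + Y (K(Y) = (46 - 5*0) + Y = (46 + 0) + Y = 46 + Y)
K(163) - s(26) = (46 + 163) - 1*(-6) = 209 + 6 = 215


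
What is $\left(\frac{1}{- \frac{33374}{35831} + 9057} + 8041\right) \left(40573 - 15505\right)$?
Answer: $\frac{65407625831752992}{324487993} \approx 2.0157 \cdot 10^{8}$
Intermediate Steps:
$\left(\frac{1}{- \frac{33374}{35831} + 9057} + 8041\right) \left(40573 - 15505\right) = \left(\frac{1}{\left(-33374\right) \frac{1}{35831} + 9057} + 8041\right) 25068 = \left(\frac{1}{- \frac{33374}{35831} + 9057} + 8041\right) 25068 = \left(\frac{1}{\frac{324487993}{35831}} + 8041\right) 25068 = \left(\frac{35831}{324487993} + 8041\right) 25068 = \frac{2609207987544}{324487993} \cdot 25068 = \frac{65407625831752992}{324487993}$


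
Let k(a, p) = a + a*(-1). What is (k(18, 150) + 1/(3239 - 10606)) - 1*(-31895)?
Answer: 234970464/7367 ≈ 31895.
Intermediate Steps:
k(a, p) = 0 (k(a, p) = a - a = 0)
(k(18, 150) + 1/(3239 - 10606)) - 1*(-31895) = (0 + 1/(3239 - 10606)) - 1*(-31895) = (0 + 1/(-7367)) + 31895 = (0 - 1/7367) + 31895 = -1/7367 + 31895 = 234970464/7367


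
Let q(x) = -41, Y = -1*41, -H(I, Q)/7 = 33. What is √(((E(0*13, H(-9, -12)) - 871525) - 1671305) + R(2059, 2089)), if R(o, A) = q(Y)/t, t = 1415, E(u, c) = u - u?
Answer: I*√5091317854765/1415 ≈ 1594.6*I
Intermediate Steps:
H(I, Q) = -231 (H(I, Q) = -7*33 = -231)
E(u, c) = 0
Y = -41
R(o, A) = -41/1415
√(((E(0*13, H(-9, -12)) - 871525) - 1671305) + R(2059, 2089)) = √(((0 - 871525) - 1671305) - 41/1415) = √((-871525 - 1671305) - 41/1415) = √(-2542830 - 41/1415) = √(-3598104491/1415) = I*√5091317854765/1415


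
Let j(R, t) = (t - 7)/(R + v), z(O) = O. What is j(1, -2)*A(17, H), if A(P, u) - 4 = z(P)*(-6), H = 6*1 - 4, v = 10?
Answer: 882/11 ≈ 80.182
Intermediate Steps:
j(R, t) = (-7 + t)/(10 + R) (j(R, t) = (t - 7)/(R + 10) = (-7 + t)/(10 + R))
H = 2 (H = 6 - 4 = 2)
A(P, u) = 4 - 6*P (A(P, u) = 4 + P*(-6) = 4 - 6*P)
j(1, -2)*A(17, H) = ((-7 - 2)/(10 + 1))*(4 - 6*17) = (-9/11)*(4 - 102) = ((1/11)*(-9))*(-98) = -9/11*(-98) = 882/11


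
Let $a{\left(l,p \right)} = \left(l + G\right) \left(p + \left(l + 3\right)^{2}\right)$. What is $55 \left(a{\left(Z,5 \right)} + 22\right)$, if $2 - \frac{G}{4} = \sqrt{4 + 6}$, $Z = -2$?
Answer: $3190 - 1320 \sqrt{10} \approx -984.21$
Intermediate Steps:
$G = 8 - 4 \sqrt{10}$ ($G = 8 - 4 \sqrt{4 + 6} = 8 - 4 \sqrt{10} \approx -4.6491$)
$a{\left(l,p \right)} = \left(p + \left(3 + l\right)^{2}\right) \left(8 + l - 4 \sqrt{10}\right)$ ($a{\left(l,p \right)} = \left(l + \left(8 - 4 \sqrt{10}\right)\right) \left(p + \left(l + 3\right)^{2}\right) = \left(8 + l - 4 \sqrt{10}\right) \left(p + \left(3 + l\right)^{2}\right) = \left(p + \left(3 + l\right)^{2}\right) \left(8 + l - 4 \sqrt{10}\right)$)
$55 \left(a{\left(Z,5 \right)} + 22\right) = 55 \left(\left(\left(-2\right) 5 - 2 \left(3 - 2\right)^{2} + 4 \cdot 5 \left(2 - \sqrt{10}\right) + 4 \left(3 - 2\right)^{2} \left(2 - \sqrt{10}\right)\right) + 22\right) = 55 \left(\left(-10 - 2 \cdot 1^{2} + \left(40 - 20 \sqrt{10}\right) + 4 \cdot 1^{2} \left(2 - \sqrt{10}\right)\right) + 22\right) = 55 \left(\left(-10 - 2 + \left(40 - 20 \sqrt{10}\right) + 4 \cdot 1 \left(2 - \sqrt{10}\right)\right) + 22\right) = 55 \left(\left(-10 - 2 + \left(40 - 20 \sqrt{10}\right) + \left(8 - 4 \sqrt{10}\right)\right) + 22\right) = 55 \left(\left(36 - 24 \sqrt{10}\right) + 22\right) = 55 \left(58 - 24 \sqrt{10}\right) = 3190 - 1320 \sqrt{10}$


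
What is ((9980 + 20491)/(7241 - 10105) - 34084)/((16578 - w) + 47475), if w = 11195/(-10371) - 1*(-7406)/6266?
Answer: -3172781344061121/5960639043486064 ≈ -0.53229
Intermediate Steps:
w = 3329878/32492343 (w = 11195*(-1/10371) + 7406*(1/6266) = -11195/10371 + 3703/3133 = 3329878/32492343 ≈ 0.10248)
((9980 + 20491)/(7241 - 10105) - 34084)/((16578 - w) + 47475) = ((9980 + 20491)/(7241 - 10105) - 34084)/((16578 - 1*3329878/32492343) + 47475) = (30471/(-2864) - 34084)/((16578 - 3329878/32492343) + 47475) = (30471*(-1/2864) - 34084)/(538654732376/32492343 + 47475) = (-30471/2864 - 34084)/(2081228716301/32492343) = -97647047/2864*32492343/2081228716301 = -3172781344061121/5960639043486064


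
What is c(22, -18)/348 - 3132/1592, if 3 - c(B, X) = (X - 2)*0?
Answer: -45215/23084 ≈ -1.9587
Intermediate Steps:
c(B, X) = 3 (c(B, X) = 3 - (X - 2)*0 = 3 - (-2 + X)*0 = 3 - 1*0 = 3 + 0 = 3)
c(22, -18)/348 - 3132/1592 = 3/348 - 3132/1592 = 3*(1/348) - 3132*1/1592 = 1/116 - 783/398 = -45215/23084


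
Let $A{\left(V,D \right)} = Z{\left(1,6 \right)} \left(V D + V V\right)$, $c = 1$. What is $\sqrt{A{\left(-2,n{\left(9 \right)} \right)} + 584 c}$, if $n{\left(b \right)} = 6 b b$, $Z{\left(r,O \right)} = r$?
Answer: $8 i \sqrt{6} \approx 19.596 i$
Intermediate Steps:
$n{\left(b \right)} = 6 b^{2}$
$A{\left(V,D \right)} = V^{2} + D V$ ($A{\left(V,D \right)} = 1 \left(V D + V V\right) = 1 \left(D V + V^{2}\right) = 1 \left(V^{2} + D V\right) = V^{2} + D V$)
$\sqrt{A{\left(-2,n{\left(9 \right)} \right)} + 584 c} = \sqrt{- 2 \left(6 \cdot 9^{2} - 2\right) + 584 \cdot 1} = \sqrt{- 2 \left(6 \cdot 81 - 2\right) + 584} = \sqrt{- 2 \left(486 - 2\right) + 584} = \sqrt{\left(-2\right) 484 + 584} = \sqrt{-968 + 584} = \sqrt{-384} = 8 i \sqrt{6}$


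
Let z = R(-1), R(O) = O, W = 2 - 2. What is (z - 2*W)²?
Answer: 1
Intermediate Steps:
W = 0
z = -1
(z - 2*W)² = (-1 - 2*0)² = (-1 + 0)² = (-1)² = 1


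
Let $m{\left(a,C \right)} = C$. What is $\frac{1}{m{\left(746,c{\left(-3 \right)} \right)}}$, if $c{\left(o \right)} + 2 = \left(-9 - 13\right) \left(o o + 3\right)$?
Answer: $- \frac{1}{266} \approx -0.0037594$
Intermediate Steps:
$c{\left(o \right)} = -68 - 22 o^{2}$ ($c{\left(o \right)} = -2 + \left(-9 - 13\right) \left(o o + 3\right) = -2 - 22 \left(o^{2} + 3\right) = -2 - 22 \left(3 + o^{2}\right) = -2 - \left(66 + 22 o^{2}\right) = -68 - 22 o^{2}$)
$\frac{1}{m{\left(746,c{\left(-3 \right)} \right)}} = \frac{1}{-68 - 22 \left(-3\right)^{2}} = \frac{1}{-68 - 198} = \frac{1}{-266} = - \frac{1}{266}$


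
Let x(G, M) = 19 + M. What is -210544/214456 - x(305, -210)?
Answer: 5093819/26807 ≈ 190.02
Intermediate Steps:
-210544/214456 - x(305, -210) = -210544/214456 - (19 - 210) = -210544*1/214456 - 1*(-191) = -26318/26807 + 191 = 5093819/26807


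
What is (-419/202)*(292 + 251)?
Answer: -227517/202 ≈ -1126.3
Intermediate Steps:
(-419/202)*(292 + 251) = -419*1/202*543 = -419/202*543 = -227517/202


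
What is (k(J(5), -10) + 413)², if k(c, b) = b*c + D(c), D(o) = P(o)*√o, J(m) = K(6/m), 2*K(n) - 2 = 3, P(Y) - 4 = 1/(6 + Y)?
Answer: 43519466/289 + 27160*√10/17 ≈ 1.5564e+5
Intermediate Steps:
P(Y) = 4 + 1/(6 + Y)
K(n) = 5/2 (K(n) = 1 + (½)*3 = 1 + 3/2 = 5/2)
J(m) = 5/2
D(o) = √o*(25 + 4*o)/(6 + o) (D(o) = ((25 + 4*o)/(6 + o))*√o = √o*(25 + 4*o)/(6 + o))
k(c, b) = b*c + √c*(25 + 4*c)/(6 + c)
(k(J(5), -10) + 413)² = ((√(5/2)*(25 + 4*(5/2)) - 10*5/2*(6 + 5/2))/(6 + 5/2) + 413)² = (((√10/2)*(25 + 10) - 10*5/2*17/2)/(17/2) + 413)² = (2*((√10/2)*35 - 425/2)/17 + 413)² = (2*(35*√10/2 - 425/2)/17 + 413)² = (2*(-425/2 + 35*√10/2)/17 + 413)² = ((-25 + 35*√10/17) + 413)² = (388 + 35*√10/17)²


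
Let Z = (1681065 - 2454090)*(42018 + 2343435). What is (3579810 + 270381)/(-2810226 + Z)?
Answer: -1283397/614672538517 ≈ -2.0879e-6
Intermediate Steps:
Z = -1844014805325 (Z = -773025*2385453 = -1844014805325)
(3579810 + 270381)/(-2810226 + Z) = (3579810 + 270381)/(-2810226 - 1844014805325) = 3850191/(-1844017615551) = 3850191*(-1/1844017615551) = -1283397/614672538517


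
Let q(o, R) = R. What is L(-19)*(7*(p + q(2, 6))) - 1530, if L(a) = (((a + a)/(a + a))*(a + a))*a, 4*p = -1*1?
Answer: 55061/2 ≈ 27531.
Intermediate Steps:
p = -1/4 (p = (-1*1)/4 = (1/4)*(-1) = -1/4 ≈ -0.25000)
L(a) = 2*a**2 (L(a) = (((2*a)/((2*a)))*(2*a))*a = (((2*a)*(1/(2*a)))*(2*a))*a = (1*(2*a))*a = (2*a)*a = 2*a**2)
L(-19)*(7*(p + q(2, 6))) - 1530 = (2*(-19)**2)*(7*(-1/4 + 6)) - 1530 = (2*361)*(7*(23/4)) - 1530 = 722*(161/4) - 1530 = 58121/2 - 1530 = 55061/2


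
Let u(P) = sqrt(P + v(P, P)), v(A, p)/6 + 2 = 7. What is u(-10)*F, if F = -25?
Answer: -50*sqrt(5) ≈ -111.80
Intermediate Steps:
v(A, p) = 30 (v(A, p) = -12 + 6*7 = -12 + 42 = 30)
u(P) = sqrt(30 + P) (u(P) = sqrt(P + 30) = sqrt(30 + P))
u(-10)*F = sqrt(30 - 10)*(-25) = sqrt(20)*(-25) = (2*sqrt(5))*(-25) = -50*sqrt(5)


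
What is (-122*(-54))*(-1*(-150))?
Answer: 988200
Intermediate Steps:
(-122*(-54))*(-1*(-150)) = 6588*150 = 988200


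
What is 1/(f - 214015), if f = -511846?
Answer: -1/725861 ≈ -1.3777e-6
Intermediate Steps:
1/(f - 214015) = 1/(-511846 - 214015) = 1/(-725861) = -1/725861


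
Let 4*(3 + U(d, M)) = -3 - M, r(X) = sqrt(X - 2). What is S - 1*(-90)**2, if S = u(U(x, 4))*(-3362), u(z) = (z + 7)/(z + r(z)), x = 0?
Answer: -3223998/469 + 181548*I*sqrt(3)/469 ≈ -6874.2 + 670.47*I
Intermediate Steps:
r(X) = sqrt(-2 + X)
U(d, M) = -15/4 - M/4 (U(d, M) = -3 + (-3 - M)/4 = -3 + (-3/4 - M/4) = -15/4 - M/4)
u(z) = (7 + z)/(z + sqrt(-2 + z)) (u(z) = (z + 7)/(z + sqrt(-2 + z)) = (7 + z)/(z + sqrt(-2 + z)))
S = -15129/(2*(-19/4 + 3*I*sqrt(3)/2)) (S = ((7 + (-15/4 - 1/4*4))/((-15/4 - 1/4*4) + sqrt(-2 + (-15/4 - 1/4*4))))*(-3362) = ((7 + (-15/4 - 1))/((-15/4 - 1) + sqrt(-2 + (-15/4 - 1))))*(-3362) = ((7 - 19/4)/(-19/4 + sqrt(-2 - 19/4)))*(-3362) = ((9/4)/(-19/4 + sqrt(-27/4)))*(-3362) = ((9/4)/(-19/4 + 3*I*sqrt(3)/2))*(-3362) = (9/(4*(-19/4 + 3*I*sqrt(3)/2)))*(-3362) = -15129/(2*(-19/4 + 3*I*sqrt(3)/2)) ≈ 1225.8 + 670.47*I)
S - 1*(-90)**2 = (574902/469 + 181548*I*sqrt(3)/469) - 1*(-90)**2 = (574902/469 + 181548*I*sqrt(3)/469) - 1*8100 = (574902/469 + 181548*I*sqrt(3)/469) - 8100 = -3223998/469 + 181548*I*sqrt(3)/469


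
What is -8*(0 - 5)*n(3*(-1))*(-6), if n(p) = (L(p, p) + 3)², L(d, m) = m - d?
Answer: -2160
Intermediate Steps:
n(p) = 9 (n(p) = ((p - p) + 3)² = (0 + 3)² = 3² = 9)
-8*(0 - 5)*n(3*(-1))*(-6) = -8*(0 - 5)*9*(-6) = -(-40)*9*(-6) = -8*(-45)*(-6) = 360*(-6) = -2160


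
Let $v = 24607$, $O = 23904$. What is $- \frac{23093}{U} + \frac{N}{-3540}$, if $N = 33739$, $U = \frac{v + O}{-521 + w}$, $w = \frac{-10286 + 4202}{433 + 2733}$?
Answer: $\frac{65079861985993}{271846912020} \approx 239.4$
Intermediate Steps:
$w = - \frac{3042}{1583}$ ($w = - \frac{6084}{3166} = \left(-6084\right) \frac{1}{3166} = - \frac{3042}{1583} \approx -1.9217$)
$U = - \frac{76792913}{827785}$ ($U = \frac{24607 + 23904}{-521 - \frac{3042}{1583}} = \frac{48511}{- \frac{827785}{1583}} = 48511 \left(- \frac{1583}{827785}\right) = - \frac{76792913}{827785} \approx -92.769$)
$- \frac{23093}{U} + \frac{N}{-3540} = - \frac{23093}{- \frac{76792913}{827785}} + \frac{33739}{-3540} = \left(-23093\right) \left(- \frac{827785}{76792913}\right) + 33739 \left(- \frac{1}{3540}\right) = \frac{19116039005}{76792913} - \frac{33739}{3540} = \frac{65079861985993}{271846912020}$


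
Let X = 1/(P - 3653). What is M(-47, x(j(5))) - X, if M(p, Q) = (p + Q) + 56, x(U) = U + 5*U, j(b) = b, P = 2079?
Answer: 61387/1574 ≈ 39.001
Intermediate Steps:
x(U) = 6*U
M(p, Q) = 56 + Q + p (M(p, Q) = (Q + p) + 56 = 56 + Q + p)
X = -1/1574 (X = 1/(2079 - 3653) = 1/(-1574) = -1/1574 ≈ -0.00063532)
M(-47, x(j(5))) - X = (56 + 6*5 - 47) - 1*(-1/1574) = (56 + 30 - 47) + 1/1574 = 39 + 1/1574 = 61387/1574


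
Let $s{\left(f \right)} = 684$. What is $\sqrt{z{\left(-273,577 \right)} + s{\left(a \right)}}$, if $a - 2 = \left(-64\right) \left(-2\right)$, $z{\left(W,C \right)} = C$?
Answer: $\sqrt{1261} \approx 35.511$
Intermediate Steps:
$a = 130$ ($a = 2 - -128 = 2 + 128 = 130$)
$\sqrt{z{\left(-273,577 \right)} + s{\left(a \right)}} = \sqrt{577 + 684} = \sqrt{1261}$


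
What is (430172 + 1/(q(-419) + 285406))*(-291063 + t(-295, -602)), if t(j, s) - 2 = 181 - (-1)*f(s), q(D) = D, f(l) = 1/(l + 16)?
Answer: -20896746215807382965/167002382 ≈ -1.2513e+11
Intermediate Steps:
f(l) = 1/(16 + l)
t(j, s) = 183 + 1/(16 + s) (t(j, s) = 2 + (181 - (-1)/(16 + s)) = 2 + (181 + 1/(16 + s)) = 183 + 1/(16 + s))
(430172 + 1/(q(-419) + 285406))*(-291063 + t(-295, -602)) = (430172 + 1/(-419 + 285406))*(-291063 + (2929 + 183*(-602))/(16 - 602)) = (430172 + 1/284987)*(-291063 + (2929 - 110166)/(-586)) = (430172 + 1/284987)*(-291063 - 1/586*(-107237)) = 122593427765*(-291063 + 107237/586)/284987 = (122593427765/284987)*(-170455681/586) = -20896746215807382965/167002382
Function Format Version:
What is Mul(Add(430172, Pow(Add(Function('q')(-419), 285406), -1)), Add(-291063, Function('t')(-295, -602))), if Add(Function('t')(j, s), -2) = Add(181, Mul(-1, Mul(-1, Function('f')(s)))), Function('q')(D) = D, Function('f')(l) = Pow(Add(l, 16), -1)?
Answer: Rational(-20896746215807382965, 167002382) ≈ -1.2513e+11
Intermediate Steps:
Function('f')(l) = Pow(Add(16, l), -1)
Function('t')(j, s) = Add(183, Pow(Add(16, s), -1)) (Function('t')(j, s) = Add(2, Add(181, Mul(-1, Mul(-1, Pow(Add(16, s), -1))))) = Add(2, Add(181, Pow(Add(16, s), -1))) = Add(183, Pow(Add(16, s), -1)))
Mul(Add(430172, Pow(Add(Function('q')(-419), 285406), -1)), Add(-291063, Function('t')(-295, -602))) = Mul(Add(430172, Pow(Add(-419, 285406), -1)), Add(-291063, Mul(Pow(Add(16, -602), -1), Add(2929, Mul(183, -602))))) = Mul(Add(430172, Pow(284987, -1)), Add(-291063, Mul(Pow(-586, -1), Add(2929, -110166)))) = Mul(Add(430172, Rational(1, 284987)), Add(-291063, Mul(Rational(-1, 586), -107237))) = Mul(Rational(122593427765, 284987), Add(-291063, Rational(107237, 586))) = Mul(Rational(122593427765, 284987), Rational(-170455681, 586)) = Rational(-20896746215807382965, 167002382)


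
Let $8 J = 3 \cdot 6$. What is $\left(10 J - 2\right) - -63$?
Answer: $\frac{167}{2} \approx 83.5$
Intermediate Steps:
$J = \frac{9}{4}$ ($J = \frac{3 \cdot 6}{8} = \frac{1}{8} \cdot 18 = \frac{9}{4} \approx 2.25$)
$\left(10 J - 2\right) - -63 = \left(10 \cdot \frac{9}{4} - 2\right) - -63 = \left(\frac{45}{2} - 2\right) + 63 = \frac{41}{2} + 63 = \frac{167}{2}$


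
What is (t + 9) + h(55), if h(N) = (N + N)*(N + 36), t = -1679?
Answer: 8340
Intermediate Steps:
h(N) = 2*N*(36 + N) (h(N) = (2*N)*(36 + N) = 2*N*(36 + N))
(t + 9) + h(55) = (-1679 + 9) + 2*55*(36 + 55) = -1670 + 2*55*91 = -1670 + 10010 = 8340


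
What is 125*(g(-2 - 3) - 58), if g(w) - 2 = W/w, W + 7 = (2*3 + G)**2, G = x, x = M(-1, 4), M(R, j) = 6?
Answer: -10425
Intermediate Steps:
x = 6
G = 6
W = 137 (W = -7 + (2*3 + 6)**2 = -7 + (6 + 6)**2 = -7 + 12**2 = -7 + 144 = 137)
g(w) = 2 + 137/w
125*(g(-2 - 3) - 58) = 125*((2 + 137/(-2 - 3)) - 58) = 125*((2 + 137/(-5)) - 58) = 125*((2 + 137*(-1/5)) - 58) = 125*((2 - 137/5) - 58) = 125*(-127/5 - 58) = 125*(-417/5) = -10425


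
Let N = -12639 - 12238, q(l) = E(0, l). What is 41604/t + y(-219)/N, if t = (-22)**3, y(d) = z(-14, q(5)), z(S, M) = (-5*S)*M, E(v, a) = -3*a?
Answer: -255950577/66222574 ≈ -3.8650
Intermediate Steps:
q(l) = -3*l
z(S, M) = -5*M*S
y(d) = -1050 (y(d) = -5*(-3*5)*(-14) = -5*(-15)*(-14) = -1050)
N = -24877
t = -10648
41604/t + y(-219)/N = 41604/(-10648) - 1050/(-24877) = 41604*(-1/10648) - 1050*(-1/24877) = -10401/2662 + 1050/24877 = -255950577/66222574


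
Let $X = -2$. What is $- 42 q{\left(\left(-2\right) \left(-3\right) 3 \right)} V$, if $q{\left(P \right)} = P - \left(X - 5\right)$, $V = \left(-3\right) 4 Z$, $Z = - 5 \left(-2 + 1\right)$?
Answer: $63000$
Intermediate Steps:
$Z = 5$ ($Z = \left(-5\right) \left(-1\right) = 5$)
$V = -60$ ($V = \left(-3\right) 4 \cdot 5 = \left(-12\right) 5 = -60$)
$q{\left(P \right)} = 7 + P$ ($q{\left(P \right)} = P - \left(-2 - 5\right) = P - -7 = P + 7 = 7 + P$)
$- 42 q{\left(\left(-2\right) \left(-3\right) 3 \right)} V = - 42 \left(7 + \left(-2\right) \left(-3\right) 3\right) \left(-60\right) = - 42 \left(7 + 6 \cdot 3\right) \left(-60\right) = - 42 \left(7 + 18\right) \left(-60\right) = \left(-42\right) 25 \left(-60\right) = \left(-1050\right) \left(-60\right) = 63000$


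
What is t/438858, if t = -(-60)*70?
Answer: 100/10449 ≈ 0.0095703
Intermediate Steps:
t = 4200 (t = -60*(-70) = 4200)
t/438858 = 4200/438858 = 4200*(1/438858) = 100/10449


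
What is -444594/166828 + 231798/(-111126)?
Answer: -7339695799/1544910694 ≈ -4.7509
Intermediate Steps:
-444594/166828 + 231798/(-111126) = -444594*1/166828 + 231798*(-1/111126) = -222297/83414 - 38633/18521 = -7339695799/1544910694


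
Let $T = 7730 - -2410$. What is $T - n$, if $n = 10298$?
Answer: $-158$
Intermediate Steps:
$T = 10140$ ($T = 7730 + 2410 = 10140$)
$T - n = 10140 - 10298 = -158$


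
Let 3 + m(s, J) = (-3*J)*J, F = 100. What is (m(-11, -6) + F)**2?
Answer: 121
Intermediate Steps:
m(s, J) = -3 - 3*J**2 (m(s, J) = -3 + (-3*J)*J = -3 - 3*J**2)
(m(-11, -6) + F)**2 = ((-3 - 3*(-6)**2) + 100)**2 = ((-3 - 3*36) + 100)**2 = ((-3 - 108) + 100)**2 = (-111 + 100)**2 = (-11)**2 = 121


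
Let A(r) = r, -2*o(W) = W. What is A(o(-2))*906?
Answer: 906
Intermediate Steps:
o(W) = -W/2
A(o(-2))*906 = -½*(-2)*906 = 1*906 = 906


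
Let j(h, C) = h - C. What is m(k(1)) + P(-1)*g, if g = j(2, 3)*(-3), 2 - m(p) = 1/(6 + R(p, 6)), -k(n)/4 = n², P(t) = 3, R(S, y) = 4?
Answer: 109/10 ≈ 10.900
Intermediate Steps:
k(n) = -4*n²
m(p) = 19/10 (m(p) = 2 - 1/(6 + 4) = 2 - 1/10 = 2 - 1*⅒ = 2 - ⅒ = 19/10)
g = 3 (g = (2 - 1*3)*(-3) = (2 - 3)*(-3) = -1*(-3) = 3)
m(k(1)) + P(-1)*g = 19/10 + 3*3 = 19/10 + 9 = 109/10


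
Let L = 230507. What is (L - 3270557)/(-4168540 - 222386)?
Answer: 506675/731821 ≈ 0.69235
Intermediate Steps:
(L - 3270557)/(-4168540 - 222386) = (230507 - 3270557)/(-4168540 - 222386) = -3040050/(-4390926) = -3040050*(-1/4390926) = 506675/731821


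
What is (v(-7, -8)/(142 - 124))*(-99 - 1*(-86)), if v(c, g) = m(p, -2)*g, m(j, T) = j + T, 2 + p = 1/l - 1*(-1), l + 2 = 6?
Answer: -143/9 ≈ -15.889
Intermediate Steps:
l = 4 (l = -2 + 6 = 4)
p = -¾ (p = -2 + (1/4 - 1*(-1)) = -2 + (¼ + 1) = -2 + 5/4 = -¾ ≈ -0.75000)
m(j, T) = T + j
v(c, g) = -11*g/4 (v(c, g) = (-2 - ¾)*g = -11*g/4)
(v(-7, -8)/(142 - 124))*(-99 - 1*(-86)) = ((-11/4*(-8))/(142 - 124))*(-99 - 1*(-86)) = (22/18)*(-99 + 86) = ((1/18)*22)*(-13) = (11/9)*(-13) = -143/9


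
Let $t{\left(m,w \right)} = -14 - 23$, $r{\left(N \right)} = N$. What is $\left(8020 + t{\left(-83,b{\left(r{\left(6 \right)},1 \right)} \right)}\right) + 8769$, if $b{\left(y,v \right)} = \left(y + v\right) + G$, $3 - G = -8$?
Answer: $16752$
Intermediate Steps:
$G = 11$ ($G = 3 - -8 = 3 + 8 = 11$)
$b{\left(y,v \right)} = 11 + v + y$ ($b{\left(y,v \right)} = \left(y + v\right) + 11 = \left(v + y\right) + 11 = 11 + v + y$)
$t{\left(m,w \right)} = -37$ ($t{\left(m,w \right)} = -14 - 23 = -37$)
$\left(8020 + t{\left(-83,b{\left(r{\left(6 \right)},1 \right)} \right)}\right) + 8769 = \left(8020 - 37\right) + 8769 = 7983 + 8769 = 16752$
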